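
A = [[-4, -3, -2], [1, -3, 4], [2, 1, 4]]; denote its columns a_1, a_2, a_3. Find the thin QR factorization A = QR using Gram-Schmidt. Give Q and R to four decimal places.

Q = [[-0.8729, -0.2487, 0.4198], [0.2182, -0.9685, -0.1200], [0.4364, -0.0131, 0.8996]], R = [[4.5826, 2.4004, 4.3644], [0.0000, 3.6384, -3.4290], [0.0000, 0.0000, 2.2791]]

a_1 = (-4, 1, 2); ‖a_1‖ = 4.5826, so e_1 = (-0.8729, 0.2182, 0.4364).
e_1·a_2 = (-0.8729)·(-3) + 0.2182·(-3) + 0.4364·1 = 2.4004.
u_2 = a_2 − 2.4004·e_1 = (-0.9048, -3.5238, -0.0476).
‖u_2‖ = 3.6384, so e_2 = (-0.2487, -0.9685, -0.0131).
e_1·a_3 = (-0.8729)·(-2) + 0.2182·4 + 0.4364·4 = 4.3644; e_2·a_3 = (-0.2487)·(-2) + (-0.9685)·4 + (-0.0131)·4 = -3.4290.
u_3 = a_3 − 4.3644·e_1 + 3.4290·e_2 = (0.9568, -0.2734, 2.0504).
‖u_3‖ = 2.2791, so e_3 = (0.4198, -0.1200, 0.8996).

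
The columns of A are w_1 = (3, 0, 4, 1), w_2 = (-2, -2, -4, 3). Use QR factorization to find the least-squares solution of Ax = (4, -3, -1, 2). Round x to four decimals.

x = (0.9698, 0.8008)

q_1 = w_1/‖w_1‖ = (3, 0, 4, 1)/5.0990 = (0.5883, 0.0000, 0.7845, 0.1961).
r_{12} = q_1·w_2 = -3.7262.
u_2 = w_2 + 3.7262·q_1 = (0.1923, -2.0000, -1.0769, 3.7308).
‖u_2‖ = 4.3721, so q_2 = (0.0440, -0.4574, -0.2463, 0.8533).
Qᵀb = (1.9612, 3.5012).
Back-substitute: x_2 = 3.5012/4.3721 = 0.8008.
x_1 = (1.9612 + 3.7262·0.8008)/5.0990 = 0.9698.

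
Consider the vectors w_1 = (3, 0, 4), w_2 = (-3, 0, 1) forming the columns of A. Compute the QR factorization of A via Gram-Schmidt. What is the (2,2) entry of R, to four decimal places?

r_{22} = 3.0000

w_1 = (3, 0, 4); ‖w_1‖ = 5.0000, so q_1 = (0.6000, 0.0000, 0.8000).
q_1·w_2 = 0.6000·(-3) + 0.0000·0 + 0.8000·1 = -1.0000.
u_2 = w_2 + 1.0000·q_1 = (-2.4000, 0.0000, 1.8000).
r_{22} = ‖u_2‖ = 3.0000.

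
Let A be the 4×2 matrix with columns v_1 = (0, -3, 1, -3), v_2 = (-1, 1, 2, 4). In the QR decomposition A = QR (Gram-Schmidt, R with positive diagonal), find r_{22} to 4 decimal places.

r_{22} = 3.6201

v_1 = (0, -3, 1, -3); ‖v_1‖ = 4.3589, so q_1 = (0.0000, -0.6882, 0.2294, -0.6882).
q_1·v_2 = 0.0000·(-1) + (-0.6882)·1 + 0.2294·2 + (-0.6882)·4 = -2.9824.
u_2 = v_2 + 2.9824·q_1 = (-1.0000, -1.0526, 2.6842, 1.9474).
r_{22} = ‖u_2‖ = 3.6201.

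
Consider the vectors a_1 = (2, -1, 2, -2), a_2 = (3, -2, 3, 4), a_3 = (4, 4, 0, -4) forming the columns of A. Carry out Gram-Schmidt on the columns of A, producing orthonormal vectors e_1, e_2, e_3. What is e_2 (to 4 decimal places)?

e_2 = (0.3499, -0.2592, 0.3499, 0.8294)

a_1 = (2, -1, 2, -2); ‖a_1‖ = 3.6056, so e_1 = (0.5547, -0.2774, 0.5547, -0.5547).
e_1·a_2 = 0.5547·3 + (-0.2774)·(-2) + 0.5547·3 + (-0.5547)·4 = 1.6641.
u_2 = a_2 − 1.6641·e_1 = (2.0769, -1.5385, 2.0769, 4.9231).
‖u_2‖ = 5.9356, so e_2 = (0.3499, -0.2592, 0.3499, 0.8294).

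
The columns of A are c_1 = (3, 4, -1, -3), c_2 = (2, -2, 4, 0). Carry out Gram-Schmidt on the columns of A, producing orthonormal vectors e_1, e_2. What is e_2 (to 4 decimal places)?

e_2 = (0.5246, -0.2742, 0.7988, -0.1073)

c_1 = (3, 4, -1, -3); ‖c_1‖ = 5.9161, so e_1 = (0.5071, 0.6761, -0.1690, -0.5071).
e_1·c_2 = 0.5071·2 + 0.6761·(-2) + (-0.1690)·4 + (-0.5071)·0 = -1.0142.
u_2 = c_2 + 1.0142·e_1 = (2.5143, -1.3143, 3.8286, -0.5143).
‖u_2‖ = 4.7929, so e_2 = (0.5246, -0.2742, 0.7988, -0.1073).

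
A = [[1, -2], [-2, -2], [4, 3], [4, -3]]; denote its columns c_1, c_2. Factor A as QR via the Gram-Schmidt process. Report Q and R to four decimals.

e_1 = c_1/‖c_1‖ = (1, -2, 4, 4)/6.0828 = (0.1644, -0.3288, 0.6576, 0.6576).
r_{12} = e_1·c_2 = 0.3288.
u_2 = c_2 − 0.3288·e_1 = (-2.0541, -1.8919, 2.7838, -3.2162).
‖u_2‖ = 5.0884, so e_2 = (-0.4037, -0.3718, 0.5471, -0.6321).

Q = [[0.1644, -0.4037], [-0.3288, -0.3718], [0.6576, 0.5471], [0.6576, -0.6321]], R = [[6.0828, 0.3288], [0.0000, 5.0884]]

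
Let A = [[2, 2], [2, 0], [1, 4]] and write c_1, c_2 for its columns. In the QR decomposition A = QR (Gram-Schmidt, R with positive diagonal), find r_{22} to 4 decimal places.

r_{22} = 3.5901

q_1 = c_1/‖c_1‖ = (2, 2, 1)/3.0000 = (0.6667, 0.6667, 0.3333).
r_{12} = q_1·c_2 = 2.6667.
u_2 = c_2 − 2.6667·q_1 = (0.2222, -1.7778, 3.1111).
r_{22} = ‖u_2‖ = 3.5901.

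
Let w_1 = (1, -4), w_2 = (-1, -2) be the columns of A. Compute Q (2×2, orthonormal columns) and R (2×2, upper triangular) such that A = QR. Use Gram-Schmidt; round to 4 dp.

Q = [[0.2425, -0.9701], [-0.9701, -0.2425]], R = [[4.1231, 1.6977], [0.0000, 1.4552]]

w_1 = (1, -4); ‖w_1‖ = 4.1231, so q_1 = (0.2425, -0.9701).
q_1·w_2 = 0.2425·(-1) + (-0.9701)·(-2) = 1.6977.
u_2 = w_2 − 1.6977·q_1 = (-1.4118, -0.3529).
‖u_2‖ = 1.4552, so q_2 = (-0.9701, -0.2425).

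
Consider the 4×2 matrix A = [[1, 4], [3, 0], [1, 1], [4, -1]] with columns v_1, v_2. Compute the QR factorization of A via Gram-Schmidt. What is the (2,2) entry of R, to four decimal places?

r_{22} = 4.2383

q_1 = v_1/‖v_1‖ = (1, 3, 1, 4)/5.1962 = (0.1925, 0.5774, 0.1925, 0.7698).
r_{12} = q_1·v_2 = 0.1925.
u_2 = v_2 − 0.1925·q_1 = (3.9630, -0.1111, 0.9630, -1.1481).
r_{22} = ‖u_2‖ = 4.2383.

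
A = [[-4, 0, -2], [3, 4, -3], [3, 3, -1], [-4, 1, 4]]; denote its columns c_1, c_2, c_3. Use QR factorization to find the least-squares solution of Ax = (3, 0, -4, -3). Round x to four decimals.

x = (-0.3848, -0.7472, -0.9972)

c_1 = (-4, 3, 3, -4); ‖c_1‖ = 7.0711, so q_1 = (-0.5657, 0.4243, 0.4243, -0.5657).
q_1·c_2 = (-0.5657)·0 + 0.4243·4 + 0.4243·3 + (-0.5657)·1 = 2.4042.
u_2 = c_2 − 2.4042·q_1 = (1.3600, 2.9800, 1.9800, 2.3600).
‖u_2‖ = 4.4967, so q_2 = (0.3024, 0.6627, 0.4403, 0.5248).
q_1·c_3 = (-0.5657)·(-2) + 0.4243·(-3) + 0.4243·(-1) + (-0.5657)·4 = -2.8284; q_2·c_3 = 0.3024·(-2) + 0.6627·(-3) + 0.4403·(-1) + 0.5248·4 = -0.9340.
u_3 = c_3 + 2.8284·q_1 + 0.9340·q_2 = (-3.3175, -1.1810, 0.6113, 2.8902).
‖u_3‖ = 4.5965, so q_3 = (-0.7218, -0.2569, 0.1330, 0.6288).
Qᵀb = (-1.6971, -2.4285, -4.5836).
Back-substitute: x_3 = -4.5836/4.5965 = -0.9972.
x_2 = (-2.4285 + 0.9340·(-0.9972))/4.4967 = -0.7472.
x_1 = (-1.6971 − 2.4042·(-0.7472) + 2.8284·(-0.9972))/7.0711 = -0.3848.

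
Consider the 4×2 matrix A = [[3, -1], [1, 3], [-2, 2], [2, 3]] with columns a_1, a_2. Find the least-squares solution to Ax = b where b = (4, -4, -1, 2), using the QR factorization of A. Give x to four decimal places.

x = (0.8439, -0.5951)

a_1 = (3, 1, -2, 2); ‖a_1‖ = 4.2426, so q_1 = (0.7071, 0.2357, -0.4714, 0.4714).
q_1·a_2 = 0.7071·(-1) + 0.2357·3 + (-0.4714)·2 + 0.4714·3 = 0.4714.
u_2 = a_2 − 0.4714·q_1 = (-1.3333, 2.8889, 2.2222, 2.7778).
‖u_2‖ = 4.7726, so q_2 = (-0.2794, 0.6053, 0.4656, 0.5820).
Qᵀb = (3.2998, -2.8403).
Back-substitute: x_2 = -2.8403/4.7726 = -0.5951.
x_1 = (3.2998 − 0.4714·(-0.5951))/4.2426 = 0.8439.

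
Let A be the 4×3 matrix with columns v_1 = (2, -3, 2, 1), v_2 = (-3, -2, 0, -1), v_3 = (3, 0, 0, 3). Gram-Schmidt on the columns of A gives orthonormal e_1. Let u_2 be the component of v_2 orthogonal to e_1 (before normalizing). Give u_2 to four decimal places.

v_1 = (2, -3, 2, 1); ‖v_1‖ = 4.2426, so e_1 = (0.4714, -0.7071, 0.4714, 0.2357).
e_1·v_2 = 0.4714·(-3) + (-0.7071)·(-2) + 0.4714·0 + 0.2357·(-1) = -0.2357.
u_2 = v_2 + 0.2357·e_1 = (-2.8889, -2.1667, 0.1111, -0.9444).

u_2 = (-2.8889, -2.1667, 0.1111, -0.9444)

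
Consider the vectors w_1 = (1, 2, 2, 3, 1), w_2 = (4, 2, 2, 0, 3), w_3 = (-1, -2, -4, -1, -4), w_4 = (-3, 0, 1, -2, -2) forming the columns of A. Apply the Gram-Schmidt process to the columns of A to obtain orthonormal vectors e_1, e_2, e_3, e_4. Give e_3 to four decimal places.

e_3 = (0.6056, 0.1107, -0.5249, 0.2514, -0.5313)

e_1 = w_1/‖w_1‖ = (1, 2, 2, 3, 1)/4.3589 = (0.2294, 0.4588, 0.4588, 0.6882, 0.2294).
r_{12} = e_1·w_2 = 3.4412.
u_2 = w_2 − 3.4412·e_1 = (3.2105, 0.4211, 0.4211, -2.3684, 2.2105).
‖u_2‖ = 4.5998, so e_2 = (0.6980, 0.0915, 0.0915, -0.5149, 0.4806).
r_{13} = e_1·w_3 = -4.5883; r_{23} = e_2·w_3 = -2.6546.
u_3 = w_3 + 4.5883·e_1 + 2.6546·e_2 = (1.9055, 0.3483, -1.6517, 0.7910, -1.6716).
‖u_3‖ = 3.1465, so e_3 = (0.6056, 0.1107, -0.5249, 0.2514, -0.5313).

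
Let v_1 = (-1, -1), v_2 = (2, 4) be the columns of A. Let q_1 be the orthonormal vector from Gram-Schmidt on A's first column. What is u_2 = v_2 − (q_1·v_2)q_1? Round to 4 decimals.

u_2 = (-1.0000, 1.0000)

v_1 = (-1, -1); ‖v_1‖ = 1.4142, so q_1 = (-0.7071, -0.7071).
q_1·v_2 = (-0.7071)·2 + (-0.7071)·4 = -4.2426.
u_2 = v_2 + 4.2426·q_1 = (-1.0000, 1.0000).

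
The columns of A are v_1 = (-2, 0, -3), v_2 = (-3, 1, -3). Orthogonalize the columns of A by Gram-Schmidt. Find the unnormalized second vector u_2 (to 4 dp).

v_1 = (-2, 0, -3); ‖v_1‖ = 3.6056, so e_1 = (-0.5547, 0.0000, -0.8321).
e_1·v_2 = (-0.5547)·(-3) + 0.0000·1 + (-0.8321)·(-3) = 4.1603.
u_2 = v_2 − 4.1603·e_1 = (-0.6923, 1.0000, 0.4615).

u_2 = (-0.6923, 1.0000, 0.4615)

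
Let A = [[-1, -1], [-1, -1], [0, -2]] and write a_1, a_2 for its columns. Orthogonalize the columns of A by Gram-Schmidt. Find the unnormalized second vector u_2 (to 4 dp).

u_2 = (0.0000, 0.0000, -2.0000)

q_1 = a_1/‖a_1‖ = (-1, -1, 0)/1.4142 = (-0.7071, -0.7071, 0.0000).
r_{12} = q_1·a_2 = 1.4142.
u_2 = a_2 − 1.4142·q_1 = (0.0000, 0.0000, -2.0000).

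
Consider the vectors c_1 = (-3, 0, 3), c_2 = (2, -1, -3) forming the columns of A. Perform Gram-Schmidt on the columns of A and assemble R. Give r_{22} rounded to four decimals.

c_1 = (-3, 0, 3); ‖c_1‖ = 4.2426, so q_1 = (-0.7071, 0.0000, 0.7071).
q_1·c_2 = (-0.7071)·2 + 0.0000·(-1) + 0.7071·(-3) = -3.5355.
u_2 = c_2 + 3.5355·q_1 = (-0.5000, -1.0000, -0.5000).
r_{22} = ‖u_2‖ = 1.2247.

r_{22} = 1.2247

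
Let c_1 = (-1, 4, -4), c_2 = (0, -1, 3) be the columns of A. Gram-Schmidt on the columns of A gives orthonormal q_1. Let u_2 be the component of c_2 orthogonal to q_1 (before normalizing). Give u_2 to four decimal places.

c_1 = (-1, 4, -4); ‖c_1‖ = 5.7446, so q_1 = (-0.1741, 0.6963, -0.6963).
q_1·c_2 = (-0.1741)·0 + 0.6963·(-1) + (-0.6963)·3 = -2.7852.
u_2 = c_2 + 2.7852·q_1 = (-0.4848, 0.9394, 1.0606).

u_2 = (-0.4848, 0.9394, 1.0606)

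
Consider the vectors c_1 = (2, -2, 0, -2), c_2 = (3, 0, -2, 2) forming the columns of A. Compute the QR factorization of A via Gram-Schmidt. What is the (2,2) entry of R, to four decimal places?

q_1 = c_1/‖c_1‖ = (2, -2, 0, -2)/3.4641 = (0.5774, -0.5774, 0.0000, -0.5774).
r_{12} = q_1·c_2 = 0.5774.
u_2 = c_2 − 0.5774·q_1 = (2.6667, 0.3333, -2.0000, 2.3333).
r_{22} = ‖u_2‖ = 4.0825.

r_{22} = 4.0825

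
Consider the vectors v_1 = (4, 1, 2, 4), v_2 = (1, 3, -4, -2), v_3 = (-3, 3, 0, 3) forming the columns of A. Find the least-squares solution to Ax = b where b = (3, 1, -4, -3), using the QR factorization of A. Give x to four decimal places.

x = (0.0903, 0.9604, -0.5656)

v_1 = (4, 1, 2, 4); ‖v_1‖ = 6.0828, so e_1 = (0.6576, 0.1644, 0.3288, 0.6576).
e_1·v_2 = 0.6576·1 + 0.1644·3 + 0.3288·(-4) + 0.6576·(-2) = -1.4796.
u_2 = v_2 + 1.4796·e_1 = (1.9730, 3.2432, -3.5135, -1.0270).
‖u_2‖ = 5.2736, so e_2 = (0.3741, 0.6150, -0.6662, -0.1947).
e_1·v_3 = 0.6576·(-3) + 0.1644·3 + 0.3288·0 + 0.6576·3 = 0.4932; e_2·v_3 = 0.3741·(-3) + 0.6150·3 + (-0.6662)·0 + (-0.1947)·3 = 0.1384.
u_3 = v_3 − 0.4932·e_1 − 0.1384·e_2 = (-3.3761, 2.8338, -0.0700, 2.7026).
‖u_3‖ = 5.1708, so e_3 = (-0.6529, 0.5480, -0.0135, 0.5227).
Qᵀb = (-1.1508, 4.9866, -2.9246).
Back-substitute: x_3 = -2.9246/5.1708 = -0.5656.
x_2 = (4.9866 − 0.1384·(-0.5656))/5.2736 = 0.9604.
x_1 = (-1.1508 + 1.4796·0.9604 − 0.4932·(-0.5656))/6.0828 = 0.0903.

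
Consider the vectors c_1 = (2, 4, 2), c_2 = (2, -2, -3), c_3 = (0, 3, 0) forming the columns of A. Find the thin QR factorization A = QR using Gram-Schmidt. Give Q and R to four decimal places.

Q = [[0.4082, 0.7909, -0.4558], [0.8165, -0.0930, 0.5698], [0.4082, -0.6048, -0.6838]], R = [[4.8990, -2.0412, 2.4495], [0.0000, 3.5824, -0.2791], [0.0000, 0.0000, 1.7094]]

c_1 = (2, 4, 2); ‖c_1‖ = 4.8990, so e_1 = (0.4082, 0.8165, 0.4082).
e_1·c_2 = 0.4082·2 + 0.8165·(-2) + 0.4082·(-3) = -2.0412.
u_2 = c_2 + 2.0412·e_1 = (2.8333, -0.3333, -2.1667).
‖u_2‖ = 3.5824, so e_2 = (0.7909, -0.0930, -0.6048).
e_1·c_3 = 0.4082·0 + 0.8165·3 + 0.4082·0 = 2.4495; e_2·c_3 = 0.7909·0 + (-0.0930)·3 + (-0.6048)·0 = -0.2791.
u_3 = c_3 − 2.4495·e_1 + 0.2791·e_2 = (-0.7792, 0.9740, -1.1688).
‖u_3‖ = 1.7094, so e_3 = (-0.4558, 0.5698, -0.6838).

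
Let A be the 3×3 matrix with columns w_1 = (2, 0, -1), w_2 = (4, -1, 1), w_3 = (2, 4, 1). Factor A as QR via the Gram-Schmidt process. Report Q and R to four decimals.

Q = [[0.8944, 0.4191, 0.1562], [0.0000, -0.3492, 0.9370], [-0.4472, 0.8381, 0.3123]], R = [[2.2361, 3.1305, 1.3416], [0.0000, 2.8636, 0.2794], [0.0000, 0.0000, 4.3729]]

e_1 = w_1/‖w_1‖ = (2, 0, -1)/2.2361 = (0.8944, 0.0000, -0.4472).
r_{12} = e_1·w_2 = 3.1305.
u_2 = w_2 − 3.1305·e_1 = (1.2000, -1.0000, 2.4000).
‖u_2‖ = 2.8636, so e_2 = (0.4191, -0.3492, 0.8381).
r_{13} = e_1·w_3 = 1.3416; r_{23} = e_2·w_3 = 0.2794.
u_3 = w_3 − 1.3416·e_1 − 0.2794·e_2 = (0.6829, 4.0976, 1.3659).
‖u_3‖ = 4.3729, so e_3 = (0.1562, 0.9370, 0.3123).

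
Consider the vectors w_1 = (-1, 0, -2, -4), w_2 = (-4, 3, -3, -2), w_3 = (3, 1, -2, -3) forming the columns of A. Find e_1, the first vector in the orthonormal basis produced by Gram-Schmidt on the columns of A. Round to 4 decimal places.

e_1 = (-0.2182, 0.0000, -0.4364, -0.8729)

w_1 = (-1, 0, -2, -4); ‖w_1‖ = 4.5826, so e_1 = (-0.2182, 0.0000, -0.4364, -0.8729).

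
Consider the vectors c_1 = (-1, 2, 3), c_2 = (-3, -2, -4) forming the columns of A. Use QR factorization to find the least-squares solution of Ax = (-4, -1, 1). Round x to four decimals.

c_1 = (-1, 2, 3); ‖c_1‖ = 3.7417, so q_1 = (-0.2673, 0.5345, 0.8018).
q_1·c_2 = (-0.2673)·(-3) + 0.5345·(-2) + 0.8018·(-4) = -3.4744.
u_2 = c_2 + 3.4744·q_1 = (-3.9286, -0.1429, -1.2143).
‖u_2‖ = 4.1144, so q_2 = (-0.9548, -0.0347, -0.2951).
Qᵀb = (1.3363, 3.5589).
Back-substitute: x_2 = 3.5589/4.1144 = 0.8650.
x_1 = (1.3363 + 3.4744·0.8650)/3.7417 = 1.1603.

x = (1.1603, 0.8650)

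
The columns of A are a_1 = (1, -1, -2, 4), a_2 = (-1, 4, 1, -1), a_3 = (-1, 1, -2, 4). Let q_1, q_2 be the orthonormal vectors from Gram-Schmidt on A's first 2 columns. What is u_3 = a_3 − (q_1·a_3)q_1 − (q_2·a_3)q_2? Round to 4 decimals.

u_3 = (-1.5219, -0.2559, -0.3636, 0.1347)

a_1 = (1, -1, -2, 4); ‖a_1‖ = 4.6904, so q_1 = (0.2132, -0.2132, -0.4264, 0.8528).
q_1·a_2 = 0.2132·(-1) + (-0.2132)·4 + (-0.4264)·1 + 0.8528·(-1) = -2.3452.
u_2 = a_2 + 2.3452·q_1 = (-0.5000, 3.5000, 0.0000, 1.0000).
‖u_2‖ = 3.6742, so q_2 = (-0.1361, 0.9526, 0.0000, 0.2722).
q_1·a_3 = 0.2132·(-1) + (-0.2132)·1 + (-0.4264)·(-2) + 0.8528·4 = 3.8376; q_2·a_3 = (-0.1361)·(-1) + 0.9526·1 + 0.0000·(-2) + 0.2722·4 = 2.1773.
u_3 = a_3 − 3.8376·q_1 − 2.1773·q_2 = (-1.5219, -0.2559, -0.3636, 0.1347).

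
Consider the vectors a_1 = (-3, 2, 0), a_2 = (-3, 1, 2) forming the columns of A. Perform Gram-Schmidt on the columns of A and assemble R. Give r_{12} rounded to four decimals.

r_{12} = 3.0509

e_1 = a_1/‖a_1‖ = (-3, 2, 0)/3.6056 = (-0.8321, 0.5547, 0.0000).
r_{12} = e_1·a_2 = 3.0509.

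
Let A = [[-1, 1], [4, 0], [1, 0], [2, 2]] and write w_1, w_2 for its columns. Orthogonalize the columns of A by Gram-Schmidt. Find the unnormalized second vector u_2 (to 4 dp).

u_2 = (1.1364, -0.5455, -0.1364, 1.7273)

w_1 = (-1, 4, 1, 2); ‖w_1‖ = 4.6904, so q_1 = (-0.2132, 0.8528, 0.2132, 0.4264).
q_1·w_2 = (-0.2132)·1 + 0.8528·0 + 0.2132·0 + 0.4264·2 = 0.6396.
u_2 = w_2 − 0.6396·q_1 = (1.1364, -0.5455, -0.1364, 1.7273).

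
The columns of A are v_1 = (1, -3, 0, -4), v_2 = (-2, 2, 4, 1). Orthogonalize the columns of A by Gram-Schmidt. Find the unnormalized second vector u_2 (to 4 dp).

q_1 = v_1/‖v_1‖ = (1, -3, 0, -4)/5.0990 = (0.1961, -0.5883, 0.0000, -0.7845).
r_{12} = q_1·v_2 = -2.3534.
u_2 = v_2 + 2.3534·q_1 = (-1.5385, 0.6154, 4.0000, -0.8462).

u_2 = (-1.5385, 0.6154, 4.0000, -0.8462)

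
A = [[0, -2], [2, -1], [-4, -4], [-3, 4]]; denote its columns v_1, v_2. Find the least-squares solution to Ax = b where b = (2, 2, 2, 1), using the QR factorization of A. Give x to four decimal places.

e_1 = v_1/‖v_1‖ = (0, 2, -4, -3)/5.3852 = (0.0000, 0.3714, -0.7428, -0.5571).
r_{12} = e_1·v_2 = 0.3714.
u_2 = v_2 − 0.3714·e_1 = (-2.0000, -1.1379, -3.7241, 4.2069).
‖u_2‖ = 6.0714, so e_2 = (-0.3294, -0.1874, -0.6134, 0.6929).
Qᵀb = (-1.2999, -1.5675).
Back-substitute: x_2 = -1.5675/6.0714 = -0.2582.
x_1 = (-1.2999 − 0.3714·(-0.2582))/5.3852 = -0.2236.

x = (-0.2236, -0.2582)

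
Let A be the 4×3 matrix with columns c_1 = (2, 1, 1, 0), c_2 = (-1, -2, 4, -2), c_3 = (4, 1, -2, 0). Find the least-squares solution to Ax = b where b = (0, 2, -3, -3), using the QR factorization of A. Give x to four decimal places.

c_1 = (2, 1, 1, 0); ‖c_1‖ = 2.4495, so q_1 = (0.8165, 0.4082, 0.4082, 0.0000).
q_1·c_2 = 0.8165·(-1) + 0.4082·(-2) + 0.4082·4 + 0.0000·(-2) = 0.0000.
u_2 = c_2 + 0.0000·q_1 = (-1.0000, -2.0000, 4.0000, -2.0000).
‖u_2‖ = 5.0000, so q_2 = (-0.2000, -0.4000, 0.8000, -0.4000).
q_1·c_3 = 0.8165·4 + 0.4082·1 + 0.4082·(-2) + 0.0000·0 = 2.8577; q_2·c_3 = (-0.2000)·4 + (-0.4000)·1 + 0.8000·(-2) + (-0.4000)·0 = -2.8000.
u_3 = c_3 − 2.8577·q_1 + 2.8000·q_2 = (1.1067, -1.2867, -0.9267, -1.1200).
‖u_3‖ = 2.2346, so q_3 = (0.4952, -0.5758, -0.4147, -0.5012).
Qᵀb = (-0.4082, -2.0000, 1.5961).
Back-substitute: x_3 = 1.5961/2.2346 = 0.7143.
x_2 = (-2.0000 + 2.8000·0.7143)/5.0000 = 0.0000.
x_1 = (-0.4082 + 0.0000·0.0000 − 2.8577·0.7143)/2.4495 = -1.0000.

x = (-1.0000, 0.0000, 0.7143)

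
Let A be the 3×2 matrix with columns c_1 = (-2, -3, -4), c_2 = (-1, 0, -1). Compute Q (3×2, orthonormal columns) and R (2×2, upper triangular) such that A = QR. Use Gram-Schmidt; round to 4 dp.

c_1 = (-2, -3, -4); ‖c_1‖ = 5.3852, so e_1 = (-0.3714, -0.5571, -0.7428).
e_1·c_2 = (-0.3714)·(-1) + (-0.5571)·0 + (-0.7428)·(-1) = 1.1142.
u_2 = c_2 − 1.1142·e_1 = (-0.5862, 0.6207, -0.1724).
‖u_2‖ = 0.8710, so e_2 = (-0.6730, 0.7126, -0.1980).

Q = [[-0.3714, -0.6730], [-0.5571, 0.7126], [-0.7428, -0.1980]], R = [[5.3852, 1.1142], [0.0000, 0.8710]]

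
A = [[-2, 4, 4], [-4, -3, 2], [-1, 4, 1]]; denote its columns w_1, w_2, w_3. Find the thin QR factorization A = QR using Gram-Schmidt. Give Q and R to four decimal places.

Q = [[-0.4364, 0.6247, 0.6475], [-0.8729, -0.4685, -0.1363], [-0.2182, 0.6247, -0.7498]], R = [[4.5826, 0.0000, -3.7097], [0.0000, 6.4031, 2.1864], [0.0000, 0.0000, 1.5677]]

w_1 = (-2, -4, -1); ‖w_1‖ = 4.5826, so q_1 = (-0.4364, -0.8729, -0.2182).
q_1·w_2 = (-0.4364)·4 + (-0.8729)·(-3) + (-0.2182)·4 = 0.0000.
u_2 = w_2 + 0.0000·q_1 = (4.0000, -3.0000, 4.0000).
‖u_2‖ = 6.4031, so q_2 = (0.6247, -0.4685, 0.6247).
q_1·w_3 = (-0.4364)·4 + (-0.8729)·2 + (-0.2182)·1 = -3.7097; q_2·w_3 = 0.6247·4 + (-0.4685)·2 + 0.6247·1 = 2.1864.
u_3 = w_3 + 3.7097·q_1 − 2.1864·q_2 = (1.0151, -0.2137, -1.1754).
‖u_3‖ = 1.5677, so q_3 = (0.6475, -0.1363, -0.7498).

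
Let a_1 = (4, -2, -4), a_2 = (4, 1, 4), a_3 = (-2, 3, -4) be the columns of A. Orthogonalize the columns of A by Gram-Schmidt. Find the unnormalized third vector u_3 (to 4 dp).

e_1 = a_1/‖a_1‖ = (4, -2, -4)/6.0000 = (0.6667, -0.3333, -0.6667).
r_{12} = e_1·a_2 = -0.3333.
u_2 = a_2 + 0.3333·e_1 = (4.2222, 0.8889, 3.7778).
‖u_2‖ = 5.7349, so e_2 = (0.7362, 0.1550, 0.6587).
r_{13} = e_1·a_3 = 0.3333; r_{23} = e_2·a_3 = -3.6424.
u_3 = a_3 − 0.3333·e_1 + 3.6424·e_2 = (0.4595, 3.6757, -1.3784).

u_3 = (0.4595, 3.6757, -1.3784)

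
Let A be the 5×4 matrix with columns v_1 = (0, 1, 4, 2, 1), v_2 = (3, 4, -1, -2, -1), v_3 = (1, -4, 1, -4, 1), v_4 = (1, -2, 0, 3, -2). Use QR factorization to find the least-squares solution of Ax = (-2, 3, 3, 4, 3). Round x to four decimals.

x = (0.9215, -0.4441, -0.6794, -0.6243)

v_1 = (0, 1, 4, 2, 1); ‖v_1‖ = 4.6904, so q_1 = (0.0000, 0.2132, 0.8528, 0.4264, 0.2132).
q_1·v_2 = 0.0000·3 + 0.2132·4 + 0.8528·(-1) + 0.4264·(-2) + 0.2132·(-1) = -1.0660.
u_2 = v_2 + 1.0660·q_1 = (3.0000, 4.2273, -0.0909, -1.5455, -0.7727).
‖u_2‖ = 5.4648, so q_2 = (0.5490, 0.7736, -0.0166, -0.2828, -0.1414).
q_1·v_3 = 0.0000·1 + 0.2132·(-4) + 0.8528·1 + 0.4264·(-4) + 0.2132·1 = -1.4924; q_2·v_3 = 0.5490·1 + 0.7736·(-4) + (-0.0166)·1 + (-0.2828)·(-4) + (-0.1414)·1 = -1.5721.
u_3 = v_3 + 1.4924·q_1 + 1.5721·q_2 = (1.8630, -2.4658, 2.2466, -3.8082, 1.0959).
‖u_3‖ = 5.5047, so q_3 = (0.3384, -0.4479, 0.4081, -0.6918, 0.1991).
q_1·v_4 = 0.0000·1 + 0.2132·(-2) + 0.8528·0 + 0.4264·3 + 0.2132·(-2) = 0.4264; q_2·v_4 = 0.5490·1 + 0.7736·(-2) + (-0.0166)·0 + (-0.2828)·3 + (-0.1414)·(-2) = -1.5637; q_3·v_4 = 0.3384·1 + (-0.4479)·(-2) + 0.4081·0 + (-0.6918)·3 + 0.1991·(-2) = -1.2393.
u_4 = v_4 − 0.4264·q_1 + 1.5637·q_2 + 1.2393·q_3 = (2.2779, -1.4364, 0.1161, 1.5186, -2.0653).
‖u_4‖ = 3.7198, so q_4 = (0.6124, -0.3861, 0.0312, 0.4082, -0.5552).
Qᵀb = (5.5432, -0.3826, -2.9663, -2.3222).
Back-substitute: x_4 = -2.3222/3.7198 = -0.6243.
x_3 = (-2.9663 + 1.2393·(-0.6243))/5.5047 = -0.6794.
x_2 = (-0.3826 + 1.5721·(-0.6794) + 1.5637·(-0.6243))/5.4648 = -0.4441.
x_1 = (5.5432 + 1.0660·(-0.4441) + 1.4924·(-0.6794) − 0.4264·(-0.6243))/4.6904 = 0.9215.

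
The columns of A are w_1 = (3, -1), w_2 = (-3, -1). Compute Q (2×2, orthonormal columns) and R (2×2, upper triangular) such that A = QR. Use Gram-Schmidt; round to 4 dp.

Q = [[0.9487, -0.3162], [-0.3162, -0.9487]], R = [[3.1623, -2.5298], [0.0000, 1.8974]]

w_1 = (3, -1); ‖w_1‖ = 3.1623, so q_1 = (0.9487, -0.3162).
q_1·w_2 = 0.9487·(-3) + (-0.3162)·(-1) = -2.5298.
u_2 = w_2 + 2.5298·q_1 = (-0.6000, -1.8000).
‖u_2‖ = 1.8974, so q_2 = (-0.3162, -0.9487).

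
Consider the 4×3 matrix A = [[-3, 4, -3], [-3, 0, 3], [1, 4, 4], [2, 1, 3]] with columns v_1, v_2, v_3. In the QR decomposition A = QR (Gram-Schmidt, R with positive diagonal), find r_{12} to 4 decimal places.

q_1 = v_1/‖v_1‖ = (-3, -3, 1, 2)/4.7958 = (-0.6255, -0.6255, 0.2085, 0.4170).
r_{12} = q_1·v_2 = -1.2511.

r_{12} = -1.2511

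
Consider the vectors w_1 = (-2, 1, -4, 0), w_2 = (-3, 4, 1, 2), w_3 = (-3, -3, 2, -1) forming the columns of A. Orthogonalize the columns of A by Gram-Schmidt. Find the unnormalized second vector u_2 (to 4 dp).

u_2 = (-2.4286, 3.7143, 2.1429, 2.0000)

w_1 = (-2, 1, -4, 0); ‖w_1‖ = 4.5826, so q_1 = (-0.4364, 0.2182, -0.8729, 0.0000).
q_1·w_2 = (-0.4364)·(-3) + 0.2182·4 + (-0.8729)·1 + 0.0000·2 = 1.3093.
u_2 = w_2 − 1.3093·q_1 = (-2.4286, 3.7143, 2.1429, 2.0000).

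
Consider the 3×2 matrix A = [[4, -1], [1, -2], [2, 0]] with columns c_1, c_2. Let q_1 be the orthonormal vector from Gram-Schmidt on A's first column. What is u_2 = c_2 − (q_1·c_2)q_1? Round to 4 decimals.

u_2 = (0.1429, -1.7143, 0.5714)

c_1 = (4, 1, 2); ‖c_1‖ = 4.5826, so q_1 = (0.8729, 0.2182, 0.4364).
q_1·c_2 = 0.8729·(-1) + 0.2182·(-2) + 0.4364·0 = -1.3093.
u_2 = c_2 + 1.3093·q_1 = (0.1429, -1.7143, 0.5714).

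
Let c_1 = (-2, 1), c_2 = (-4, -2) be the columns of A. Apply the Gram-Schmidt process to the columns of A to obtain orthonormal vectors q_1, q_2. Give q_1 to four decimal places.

c_1 = (-2, 1); ‖c_1‖ = 2.2361, so q_1 = (-0.8944, 0.4472).

q_1 = (-0.8944, 0.4472)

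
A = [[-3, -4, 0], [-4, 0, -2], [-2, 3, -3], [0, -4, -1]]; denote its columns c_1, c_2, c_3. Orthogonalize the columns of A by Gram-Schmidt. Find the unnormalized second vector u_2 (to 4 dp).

e_1 = c_1/‖c_1‖ = (-3, -4, -2, 0)/5.3852 = (-0.5571, -0.7428, -0.3714, 0.0000).
r_{12} = e_1·c_2 = 1.1142.
u_2 = c_2 − 1.1142·e_1 = (-3.3793, 0.8276, 3.4138, -4.0000).

u_2 = (-3.3793, 0.8276, 3.4138, -4.0000)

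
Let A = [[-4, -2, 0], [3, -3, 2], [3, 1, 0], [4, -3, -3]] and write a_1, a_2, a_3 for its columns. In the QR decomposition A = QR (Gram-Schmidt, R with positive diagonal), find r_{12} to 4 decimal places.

r_{12} = -1.4142

e_1 = a_1/‖a_1‖ = (-4, 3, 3, 4)/7.0711 = (-0.5657, 0.4243, 0.4243, 0.5657).
r_{12} = e_1·a_2 = -1.4142.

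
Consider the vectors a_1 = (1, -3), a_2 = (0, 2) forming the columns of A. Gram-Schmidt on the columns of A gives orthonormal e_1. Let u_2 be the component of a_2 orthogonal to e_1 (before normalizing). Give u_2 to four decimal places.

a_1 = (1, -3); ‖a_1‖ = 3.1623, so e_1 = (0.3162, -0.9487).
e_1·a_2 = 0.3162·0 + (-0.9487)·2 = -1.8974.
u_2 = a_2 + 1.8974·e_1 = (0.6000, 0.2000).

u_2 = (0.6000, 0.2000)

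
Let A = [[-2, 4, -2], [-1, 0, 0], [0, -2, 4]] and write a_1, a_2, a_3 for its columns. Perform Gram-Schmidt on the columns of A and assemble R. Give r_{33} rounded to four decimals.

r_{33} = 2.0000

q_1 = a_1/‖a_1‖ = (-2, -1, 0)/2.2361 = (-0.8944, -0.4472, 0.0000).
r_{12} = q_1·a_2 = -3.5777.
u_2 = a_2 + 3.5777·q_1 = (0.8000, -1.6000, -2.0000).
‖u_2‖ = 2.6833, so q_2 = (0.2981, -0.5963, -0.7454).
r_{13} = q_1·a_3 = 1.7889; r_{23} = q_2·a_3 = -3.5777.
u_3 = a_3 − 1.7889·q_1 + 3.5777·q_2 = (0.6667, -1.3333, 1.3333).
r_{33} = ‖u_3‖ = 2.0000.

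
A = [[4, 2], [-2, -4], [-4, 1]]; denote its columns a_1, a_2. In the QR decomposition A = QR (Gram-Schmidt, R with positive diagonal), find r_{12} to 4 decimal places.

r_{12} = 2.0000

a_1 = (4, -2, -4); ‖a_1‖ = 6.0000, so e_1 = (0.6667, -0.3333, -0.6667).
r_{12} = e_1·a_2 = 2.0000.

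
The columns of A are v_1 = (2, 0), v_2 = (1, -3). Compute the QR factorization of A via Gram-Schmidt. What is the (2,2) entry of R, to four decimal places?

r_{22} = 3.0000

v_1 = (2, 0); ‖v_1‖ = 2.0000, so e_1 = (1.0000, 0.0000).
e_1·v_2 = 1.0000·1 + 0.0000·(-3) = 1.0000.
u_2 = v_2 − 1.0000·e_1 = (0.0000, -3.0000).
r_{22} = ‖u_2‖ = 3.0000.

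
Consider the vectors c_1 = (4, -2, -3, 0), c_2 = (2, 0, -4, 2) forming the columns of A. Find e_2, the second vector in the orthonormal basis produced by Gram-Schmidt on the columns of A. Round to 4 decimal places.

c_1 = (4, -2, -3, 0); ‖c_1‖ = 5.3852, so e_1 = (0.7428, -0.3714, -0.5571, 0.0000).
e_1·c_2 = 0.7428·2 + (-0.3714)·0 + (-0.5571)·(-4) + 0.0000·2 = 3.7139.
u_2 = c_2 − 3.7139·e_1 = (-0.7586, 1.3793, -1.9310, 2.0000).
‖u_2‖ = 3.1948, so e_2 = (-0.2375, 0.4317, -0.6044, 0.6260).

e_2 = (-0.2375, 0.4317, -0.6044, 0.6260)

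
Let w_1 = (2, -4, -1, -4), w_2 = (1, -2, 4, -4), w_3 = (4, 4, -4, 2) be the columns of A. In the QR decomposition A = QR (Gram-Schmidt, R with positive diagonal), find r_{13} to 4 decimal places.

r_{13} = -1.9728

q_1 = w_1/‖w_1‖ = (2, -4, -1, -4)/6.0828 = (0.3288, -0.6576, -0.1644, -0.6576).
r_{13} = q_1·w_3 = -1.9728.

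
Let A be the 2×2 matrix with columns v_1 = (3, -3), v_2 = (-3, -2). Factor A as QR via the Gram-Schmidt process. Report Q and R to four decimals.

v_1 = (3, -3); ‖v_1‖ = 4.2426, so e_1 = (0.7071, -0.7071).
e_1·v_2 = 0.7071·(-3) + (-0.7071)·(-2) = -0.7071.
u_2 = v_2 + 0.7071·e_1 = (-2.5000, -2.5000).
‖u_2‖ = 3.5355, so e_2 = (-0.7071, -0.7071).

Q = [[0.7071, -0.7071], [-0.7071, -0.7071]], R = [[4.2426, -0.7071], [0.0000, 3.5355]]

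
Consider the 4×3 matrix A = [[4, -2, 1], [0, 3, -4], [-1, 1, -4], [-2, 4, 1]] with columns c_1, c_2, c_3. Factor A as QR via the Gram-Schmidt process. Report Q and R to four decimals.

Q = [[0.8729, 0.3072, 0.1064], [0.0000, 0.7445, -0.4436], [-0.2182, 0.0473, -0.6924], [-0.4364, 0.5909, 0.5590]], R = [[4.5826, -3.7097, 1.3093], [0.0000, 4.0297, -2.2689], [0.0000, 0.0000, 5.2094]]

q_1 = c_1/‖c_1‖ = (4, 0, -1, -2)/4.5826 = (0.8729, 0.0000, -0.2182, -0.4364).
r_{12} = q_1·c_2 = -3.7097.
u_2 = c_2 + 3.7097·q_1 = (1.2381, 3.0000, 0.1905, 2.3810).
‖u_2‖ = 4.0297, so q_2 = (0.3072, 0.7445, 0.0473, 0.5909).
r_{13} = q_1·c_3 = 1.3093; r_{23} = q_2·c_3 = -2.2689.
u_3 = c_3 − 1.3093·q_1 + 2.2689·q_2 = (0.5543, -2.3109, -3.6070, 2.9120).
‖u_3‖ = 5.2094, so q_3 = (0.1064, -0.4436, -0.6924, 0.5590).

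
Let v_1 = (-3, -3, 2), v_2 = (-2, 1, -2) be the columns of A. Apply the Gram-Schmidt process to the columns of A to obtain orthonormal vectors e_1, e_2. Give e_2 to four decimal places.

e_1 = v_1/‖v_1‖ = (-3, -3, 2)/4.6904 = (-0.6396, -0.6396, 0.4264).
r_{12} = e_1·v_2 = -0.2132.
u_2 = v_2 + 0.2132·e_1 = (-2.1364, 0.8636, -1.9091).
‖u_2‖ = 2.9924, so e_2 = (-0.7139, 0.2886, -0.6380).

e_2 = (-0.7139, 0.2886, -0.6380)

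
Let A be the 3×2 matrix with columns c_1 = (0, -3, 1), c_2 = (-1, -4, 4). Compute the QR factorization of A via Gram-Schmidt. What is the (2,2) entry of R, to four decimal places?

c_1 = (0, -3, 1); ‖c_1‖ = 3.1623, so e_1 = (0.0000, -0.9487, 0.3162).
e_1·c_2 = 0.0000·(-1) + (-0.9487)·(-4) + 0.3162·4 = 5.0596.
u_2 = c_2 − 5.0596·e_1 = (-1.0000, 0.8000, 2.4000).
r_{22} = ‖u_2‖ = 2.7203.

r_{22} = 2.7203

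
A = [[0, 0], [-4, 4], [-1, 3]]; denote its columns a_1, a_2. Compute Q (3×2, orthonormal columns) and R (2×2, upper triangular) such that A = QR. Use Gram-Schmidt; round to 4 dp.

Q = [[0.0000, 0.0000], [-0.9701, -0.2425], [-0.2425, 0.9701]], R = [[4.1231, -4.6082], [0.0000, 1.9403]]

a_1 = (0, -4, -1); ‖a_1‖ = 4.1231, so e_1 = (0.0000, -0.9701, -0.2425).
e_1·a_2 = 0.0000·0 + (-0.9701)·4 + (-0.2425)·3 = -4.6082.
u_2 = a_2 + 4.6082·e_1 = (0.0000, -0.4706, 1.8824).
‖u_2‖ = 1.9403, so e_2 = (0.0000, -0.2425, 0.9701).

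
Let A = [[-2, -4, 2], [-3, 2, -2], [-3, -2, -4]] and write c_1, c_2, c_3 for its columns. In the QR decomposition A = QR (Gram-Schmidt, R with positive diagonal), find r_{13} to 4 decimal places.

r_{13} = 2.9848

c_1 = (-2, -3, -3); ‖c_1‖ = 4.6904, so q_1 = (-0.4264, -0.6396, -0.6396).
r_{13} = q_1·c_3 = 2.9848.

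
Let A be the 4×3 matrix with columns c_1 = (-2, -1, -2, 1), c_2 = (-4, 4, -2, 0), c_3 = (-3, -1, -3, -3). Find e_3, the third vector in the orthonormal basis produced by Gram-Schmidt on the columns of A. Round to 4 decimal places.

e_1 = c_1/‖c_1‖ = (-2, -1, -2, 1)/3.1623 = (-0.6325, -0.3162, -0.6325, 0.3162).
r_{12} = e_1·c_2 = 2.5298.
u_2 = c_2 − 2.5298·e_1 = (-2.4000, 4.8000, -0.4000, -0.8000).
‖u_2‖ = 5.4406, so e_2 = (-0.4411, 0.8823, -0.0735, -0.1470).
r_{13} = e_1·c_3 = 3.1623; r_{23} = e_2·c_3 = 1.1028.
u_3 = c_3 − 3.1623·e_1 − 1.1028·e_2 = (-0.5135, -0.9730, -0.9189, -3.8378).
‖u_3‖ = 4.0968, so e_3 = (-0.1253, -0.2375, -0.2243, -0.9368).

e_3 = (-0.1253, -0.2375, -0.2243, -0.9368)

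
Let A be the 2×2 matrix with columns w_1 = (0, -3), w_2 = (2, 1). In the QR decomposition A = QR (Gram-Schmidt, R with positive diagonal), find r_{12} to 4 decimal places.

w_1 = (0, -3); ‖w_1‖ = 3.0000, so e_1 = (0.0000, -1.0000).
r_{12} = e_1·w_2 = -1.0000.

r_{12} = -1.0000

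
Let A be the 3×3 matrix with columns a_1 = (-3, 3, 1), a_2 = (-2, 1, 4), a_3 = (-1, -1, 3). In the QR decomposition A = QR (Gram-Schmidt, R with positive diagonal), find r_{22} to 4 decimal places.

r_{22} = 3.4793

a_1 = (-3, 3, 1); ‖a_1‖ = 4.3589, so e_1 = (-0.6882, 0.6882, 0.2294).
e_1·a_2 = (-0.6882)·(-2) + 0.6882·1 + 0.2294·4 = 2.9824.
u_2 = a_2 − 2.9824·e_1 = (0.0526, -1.0526, 3.3158).
r_{22} = ‖u_2‖ = 3.4793.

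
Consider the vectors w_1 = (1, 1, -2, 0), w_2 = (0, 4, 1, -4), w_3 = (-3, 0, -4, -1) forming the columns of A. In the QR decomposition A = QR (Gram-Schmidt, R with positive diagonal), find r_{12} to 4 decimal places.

r_{12} = 0.8165

w_1 = (1, 1, -2, 0); ‖w_1‖ = 2.4495, so q_1 = (0.4082, 0.4082, -0.8165, 0.0000).
r_{12} = q_1·w_2 = 0.8165.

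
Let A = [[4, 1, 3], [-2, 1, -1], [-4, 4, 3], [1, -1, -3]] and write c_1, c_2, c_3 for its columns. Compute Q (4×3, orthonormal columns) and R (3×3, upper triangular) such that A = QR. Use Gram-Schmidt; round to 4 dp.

Q = [[0.6576, 0.7294, -0.1005], [-0.3288, 0.0526, -0.5027], [-0.6576, 0.6617, -0.0632], [0.1644, -0.1654, -0.8562]], R = [[6.0828, -2.4660, -0.1644], [0.0000, 3.5943, 4.6169], [0.0000, 0.0000, 2.5801]]

q_1 = c_1/‖c_1‖ = (4, -2, -4, 1)/6.0828 = (0.6576, -0.3288, -0.6576, 0.1644).
r_{12} = q_1·c_2 = -2.4660.
u_2 = c_2 + 2.4660·q_1 = (2.6216, 0.1892, 2.3784, -0.5946).
‖u_2‖ = 3.5943, so q_2 = (0.7294, 0.0526, 0.6617, -0.1654).
r_{13} = q_1·c_3 = -0.1644; r_{23} = q_2·c_3 = 4.6169.
u_3 = c_3 + 0.1644·q_1 − 4.6169·q_2 = (-0.2594, -1.2971, -0.1632, -2.2092).
‖u_3‖ = 2.5801, so q_3 = (-0.1005, -0.5027, -0.0632, -0.8562).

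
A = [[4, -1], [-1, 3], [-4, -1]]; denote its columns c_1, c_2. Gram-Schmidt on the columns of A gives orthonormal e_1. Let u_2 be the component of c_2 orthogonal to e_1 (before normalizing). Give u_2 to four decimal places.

c_1 = (4, -1, -4); ‖c_1‖ = 5.7446, so e_1 = (0.6963, -0.1741, -0.6963).
e_1·c_2 = 0.6963·(-1) + (-0.1741)·3 + (-0.6963)·(-1) = -0.5222.
u_2 = c_2 + 0.5222·e_1 = (-0.6364, 2.9091, -1.3636).

u_2 = (-0.6364, 2.9091, -1.3636)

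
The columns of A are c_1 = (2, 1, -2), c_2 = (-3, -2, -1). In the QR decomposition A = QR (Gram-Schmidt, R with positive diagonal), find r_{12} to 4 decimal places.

c_1 = (2, 1, -2); ‖c_1‖ = 3.0000, so q_1 = (0.6667, 0.3333, -0.6667).
r_{12} = q_1·c_2 = -2.0000.

r_{12} = -2.0000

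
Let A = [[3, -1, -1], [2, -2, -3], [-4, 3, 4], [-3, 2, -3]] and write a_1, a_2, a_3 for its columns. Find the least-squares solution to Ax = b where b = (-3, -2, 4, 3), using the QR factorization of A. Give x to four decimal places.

x = (-1.0000, 0.0000, 0.0000)

a_1 = (3, 2, -4, -3); ‖a_1‖ = 6.1644, so q_1 = (0.4867, 0.3244, -0.6489, -0.4867).
q_1·a_2 = 0.4867·(-1) + 0.3244·(-2) + (-0.6489)·3 + (-0.4867)·2 = -4.0555.
u_2 = a_2 + 4.0555·q_1 = (0.9737, -0.6842, 0.3684, 0.0263).
‖u_2‖ = 1.2460, so q_2 = (0.7814, -0.5491, 0.2957, 0.0211).
q_1·a_3 = 0.4867·(-1) + 0.3244·(-3) + (-0.6489)·4 + (-0.4867)·(-3) = -2.5955; q_2·a_3 = 0.7814·(-1) + (-0.5491)·(-3) + 0.2957·4 + 0.0211·(-3) = 1.9852.
u_3 = a_3 + 2.5955·q_1 − 1.9852·q_2 = (-1.2881, -1.0678, 1.7288, -4.3051).
‖u_3‖ = 4.9317, so q_3 = (-0.2612, -0.2165, 0.3505, -0.8729).
Qᵀb = (-6.1644, 0.0000, 0.0000).
Back-substitute: x_3 = 0.0000/4.9317 = 0.0000.
x_2 = (0.0000 − 1.9852·0.0000)/1.2460 = 0.0000.
x_1 = (-6.1644 + 4.0555·0.0000 + 2.5955·0.0000)/6.1644 = -1.0000.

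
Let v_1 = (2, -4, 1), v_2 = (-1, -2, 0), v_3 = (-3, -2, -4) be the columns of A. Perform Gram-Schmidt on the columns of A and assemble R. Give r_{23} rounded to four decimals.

e_1 = v_1/‖v_1‖ = (2, -4, 1)/4.5826 = (0.4364, -0.8729, 0.2182).
r_{12} = e_1·v_2 = 1.3093.
u_2 = v_2 − 1.3093·e_1 = (-1.5714, -0.8571, -0.2857).
‖u_2‖ = 1.8127, so e_2 = (-0.8669, -0.4729, -0.1576).
r_{23} = e_2·v_3 = 4.1770.

r_{23} = 4.1770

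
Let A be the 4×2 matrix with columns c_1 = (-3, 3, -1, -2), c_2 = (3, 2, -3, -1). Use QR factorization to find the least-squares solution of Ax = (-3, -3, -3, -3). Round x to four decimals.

e_1 = c_1/‖c_1‖ = (-3, 3, -1, -2)/4.7958 = (-0.6255, 0.6255, -0.2085, -0.4170).
r_{12} = e_1·c_2 = 0.4170.
u_2 = c_2 − 0.4170·e_1 = (3.2609, 1.7391, -2.9130, -0.8261).
‖u_2‖ = 4.7777, so e_2 = (0.6825, 0.3640, -0.6097, -0.1729).
Qᵀb = (1.8766, -0.7917).
Back-substitute: x_2 = -0.7917/4.7777 = -0.1657.
x_1 = (1.8766 − 0.4170·(-0.1657))/4.7958 = 0.4057.

x = (0.4057, -0.1657)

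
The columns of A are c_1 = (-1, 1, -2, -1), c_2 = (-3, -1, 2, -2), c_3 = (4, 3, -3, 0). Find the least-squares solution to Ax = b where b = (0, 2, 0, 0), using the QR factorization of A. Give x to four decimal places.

e_1 = c_1/‖c_1‖ = (-1, 1, -2, -1)/2.6458 = (-0.3780, 0.3780, -0.7559, -0.3780).
r_{12} = e_1·c_2 = 0.0000.
u_2 = c_2 + 0.0000·e_1 = (-3.0000, -1.0000, 2.0000, -2.0000).
‖u_2‖ = 4.2426, so e_2 = (-0.7071, -0.2357, 0.4714, -0.4714).
r_{13} = e_1·c_3 = 1.8898; r_{23} = e_2·c_3 = -4.9497.
u_3 = c_3 − 1.8898·e_1 + 4.9497·e_2 = (1.2143, 1.1190, 0.7619, -1.6190).
‖u_3‖ = 2.4349, so e_3 = (0.4987, 0.4596, 0.3129, -0.6649).
Qᵀb = (0.7559, -0.4714, 0.9192).
Back-substitute: x_3 = 0.9192/2.4349 = 0.3775.
x_2 = (-0.4714 + 4.9497·0.3775)/4.2426 = 0.3293.
x_1 = (0.7559 + 0.0000·0.3293 − 1.8898·0.3775)/2.6458 = 0.0161.

x = (0.0161, 0.3293, 0.3775)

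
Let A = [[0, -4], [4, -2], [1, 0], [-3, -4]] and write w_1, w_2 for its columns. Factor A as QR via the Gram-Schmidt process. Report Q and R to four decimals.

Q = [[0.0000, -0.6724], [0.7845, -0.4397], [0.1961, -0.0259], [-0.5883, -0.5948]], R = [[5.0990, 0.7845], [0.0000, 5.9485]]

w_1 = (0, 4, 1, -3); ‖w_1‖ = 5.0990, so e_1 = (0.0000, 0.7845, 0.1961, -0.5883).
e_1·w_2 = 0.0000·(-4) + 0.7845·(-2) + 0.1961·0 + (-0.5883)·(-4) = 0.7845.
u_2 = w_2 − 0.7845·e_1 = (-4.0000, -2.6154, -0.1538, -3.5385).
‖u_2‖ = 5.9485, so e_2 = (-0.6724, -0.4397, -0.0259, -0.5948).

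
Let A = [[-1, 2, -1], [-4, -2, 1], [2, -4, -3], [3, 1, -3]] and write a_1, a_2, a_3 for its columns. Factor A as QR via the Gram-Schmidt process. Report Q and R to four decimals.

q_1 = a_1/‖a_1‖ = (-1, -4, 2, 3)/5.4772 = (-0.1826, -0.7303, 0.3651, 0.5477).
r_{12} = q_1·a_2 = 0.1826.
u_2 = a_2 − 0.1826·q_1 = (2.0333, -1.8667, -4.0667, 0.9000).
‖u_2‖ = 4.9967, so q_2 = (0.4069, -0.3736, -0.8139, 0.1801).
r_{13} = q_1·a_3 = -3.2863; r_{23} = q_2·a_3 = 1.1207.
u_3 = a_3 + 3.2863·q_1 − 1.1207·q_2 = (-2.0561, -0.9813, -0.8879, -1.4019).
‖u_3‖ = 2.8185, so q_3 = (-0.7295, -0.3482, -0.3150, -0.4974).

Q = [[-0.1826, 0.4069, -0.7295], [-0.7303, -0.3736, -0.3482], [0.3651, -0.8139, -0.3150], [0.5477, 0.1801, -0.4974]], R = [[5.4772, 0.1826, -3.2863], [0.0000, 4.9967, 1.1207], [0.0000, 0.0000, 2.8185]]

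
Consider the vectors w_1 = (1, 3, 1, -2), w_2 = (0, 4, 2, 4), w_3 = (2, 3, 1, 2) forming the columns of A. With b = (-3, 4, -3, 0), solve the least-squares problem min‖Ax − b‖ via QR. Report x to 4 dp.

w_1 = (1, 3, 1, -2); ‖w_1‖ = 3.8730, so q_1 = (0.2582, 0.7746, 0.2582, -0.5164).
q_1·w_2 = 0.2582·0 + 0.7746·4 + 0.2582·2 + (-0.5164)·4 = 1.5492.
u_2 = w_2 − 1.5492·q_1 = (-0.4000, 2.8000, 1.6000, 4.8000).
‖u_2‖ = 5.7966, so q_2 = (-0.0690, 0.4830, 0.2760, 0.8281).
q_1·w_3 = 0.2582·2 + 0.7746·3 + 0.2582·1 + (-0.5164)·2 = 2.0656; q_2·w_3 = (-0.0690)·2 + 0.4830·3 + 0.2760·1 + 0.8281·2 = 3.2433.
u_3 = w_3 − 2.0656·q_1 − 3.2433·q_2 = (1.6905, -0.1667, -0.4286, 0.3810).
‖u_3‖ = 1.7928, so q_3 = (0.9429, -0.0930, -0.2390, 0.2125).
Qᵀb = (1.5492, 1.3111, -2.4834).
Back-substitute: x_3 = -2.4834/1.7928 = -1.3852.
x_2 = (1.3111 − 3.2433·(-1.3852))/5.7966 = 1.0012.
x_1 = (1.5492 − 1.5492·1.0012 − 2.0656·(-1.3852))/3.8730 = 0.7383.

x = (0.7383, 1.0012, -1.3852)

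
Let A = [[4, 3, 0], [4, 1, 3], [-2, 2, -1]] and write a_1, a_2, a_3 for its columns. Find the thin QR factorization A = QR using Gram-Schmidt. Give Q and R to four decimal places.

Q = [[0.6667, 0.5270, -0.5270], [0.6667, -0.1054, 0.7379], [-0.3333, 0.8433, 0.4216]], R = [[6.0000, 2.0000, 2.3333], [0.0000, 3.1623, -1.1595], [0.0000, 0.0000, 1.7920]]

q_1 = a_1/‖a_1‖ = (4, 4, -2)/6.0000 = (0.6667, 0.6667, -0.3333).
r_{12} = q_1·a_2 = 2.0000.
u_2 = a_2 − 2.0000·q_1 = (1.6667, -0.3333, 2.6667).
‖u_2‖ = 3.1623, so q_2 = (0.5270, -0.1054, 0.8433).
r_{13} = q_1·a_3 = 2.3333; r_{23} = q_2·a_3 = -1.1595.
u_3 = a_3 − 2.3333·q_1 + 1.1595·q_2 = (-0.9444, 1.3222, 0.7556).
‖u_3‖ = 1.7920, so q_3 = (-0.5270, 0.7379, 0.4216).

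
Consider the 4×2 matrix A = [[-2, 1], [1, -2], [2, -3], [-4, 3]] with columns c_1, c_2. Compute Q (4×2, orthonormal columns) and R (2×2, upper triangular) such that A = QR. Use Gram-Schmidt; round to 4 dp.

Q = [[-0.4000, -0.3983], [0.2000, -0.5870], [0.4000, -0.6499], [-0.8000, -0.2726]], R = [[5.0000, -4.4000], [0.0000, 1.9079]]

c_1 = (-2, 1, 2, -4); ‖c_1‖ = 5.0000, so e_1 = (-0.4000, 0.2000, 0.4000, -0.8000).
e_1·c_2 = (-0.4000)·1 + 0.2000·(-2) + 0.4000·(-3) + (-0.8000)·3 = -4.4000.
u_2 = c_2 + 4.4000·e_1 = (-0.7600, -1.1200, -1.2400, -0.5200).
‖u_2‖ = 1.9079, so e_2 = (-0.3983, -0.5870, -0.6499, -0.2726).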